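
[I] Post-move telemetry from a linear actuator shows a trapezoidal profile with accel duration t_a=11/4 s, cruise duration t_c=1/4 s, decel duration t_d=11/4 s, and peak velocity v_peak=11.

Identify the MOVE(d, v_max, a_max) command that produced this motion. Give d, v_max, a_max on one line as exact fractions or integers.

d=33 v_max=11 a_max=4

a_max = 11/(11/4) = 4
d_a = ½·11·11/4 = 121/8; d_c = 11·1/4 = 11/4
d = 2·121/8 + 11/4 = 33
t_c = 1/4 > 0 ⇒ limit active, v_max = 11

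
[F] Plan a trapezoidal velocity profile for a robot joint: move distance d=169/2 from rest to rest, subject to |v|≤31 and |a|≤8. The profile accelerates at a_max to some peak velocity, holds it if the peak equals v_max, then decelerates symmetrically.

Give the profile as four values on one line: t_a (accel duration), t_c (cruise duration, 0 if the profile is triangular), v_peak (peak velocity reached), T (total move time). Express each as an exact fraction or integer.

vₘ²/aₘ = 31²/8 = 961/8
169/2 < 961/8 so t_c = 0
v_peak = √(169/2·8) = √676 = 26
t_a = 26/8 = 13/4; t_c = 0
T = 2·13/4 = 13/2

t_a=13/4 t_c=0 v_peak=26 T=13/2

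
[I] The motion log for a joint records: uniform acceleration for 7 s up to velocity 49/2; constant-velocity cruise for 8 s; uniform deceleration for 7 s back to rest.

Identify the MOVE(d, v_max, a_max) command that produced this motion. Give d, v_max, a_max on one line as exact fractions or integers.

d=735/2 v_max=49/2 a_max=7/2

a_max = (49/2)/7 = 7/2
d_a = ½·49/2·7 = 343/4; d_c = 49/2·8 = 196
d = 2·343/4 + 196 = 735/2
t_c = 8 > 0 → v_max = v_peak = 49/2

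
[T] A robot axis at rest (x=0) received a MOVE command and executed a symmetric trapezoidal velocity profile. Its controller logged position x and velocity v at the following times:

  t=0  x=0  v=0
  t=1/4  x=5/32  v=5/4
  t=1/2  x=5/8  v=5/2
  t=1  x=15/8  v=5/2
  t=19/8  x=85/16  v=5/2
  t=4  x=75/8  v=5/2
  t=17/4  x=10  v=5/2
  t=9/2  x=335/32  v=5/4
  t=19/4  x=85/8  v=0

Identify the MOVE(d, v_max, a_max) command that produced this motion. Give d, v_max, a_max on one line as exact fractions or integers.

final state: t=19/4, x=85/8, v=0 → d = 85/8
a_max = (5/4−0)/(1/4−0) = 5
max v = 5/2 over t∈[1/2,17/4] → v_max = 5/2
check: 5/2·(1/2+15/4) = 85/8 ✓

d=85/8 v_max=5/2 a_max=5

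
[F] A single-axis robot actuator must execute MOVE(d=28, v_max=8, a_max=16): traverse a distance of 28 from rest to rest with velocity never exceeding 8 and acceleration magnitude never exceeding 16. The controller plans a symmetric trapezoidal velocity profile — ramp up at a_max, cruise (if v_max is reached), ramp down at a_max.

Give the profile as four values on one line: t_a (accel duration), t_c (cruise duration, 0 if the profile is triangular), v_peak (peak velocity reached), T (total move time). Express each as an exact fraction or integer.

vₘ²/aₘ = 8²/16 = 4
28 ≥ 4 → trapezoidal
t_a = 8/16 = 1/2; v_peak = 8
d_cruise = 28 − 4 = 24; t_c = 24/8 = 3
T = 2·1/2 + 3 = 4

t_a=1/2 t_c=3 v_peak=8 T=4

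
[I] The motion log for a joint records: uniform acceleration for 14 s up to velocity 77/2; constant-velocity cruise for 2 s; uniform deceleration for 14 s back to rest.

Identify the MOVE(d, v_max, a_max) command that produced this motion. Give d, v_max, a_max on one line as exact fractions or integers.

d=616 v_max=77/2 a_max=11/4

a_max = (77/2)/14 = 11/4
d_a = ½·77/2·14 = 539/2; d_c = 77/2·2 = 77
d = 2·539/2 + 77 = 616
t_c = 2 > 0 ⇒ limit active, v_max = 77/2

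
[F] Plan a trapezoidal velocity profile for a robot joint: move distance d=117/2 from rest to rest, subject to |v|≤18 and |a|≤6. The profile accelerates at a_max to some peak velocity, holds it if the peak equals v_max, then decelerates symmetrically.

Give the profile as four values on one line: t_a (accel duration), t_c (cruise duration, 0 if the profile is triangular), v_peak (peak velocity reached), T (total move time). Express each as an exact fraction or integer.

t_a=3 t_c=1/4 v_peak=18 T=25/4

(v_max)²/a_max = 18²/6 = 54
117/2 ≥ 54 so v_max reached
t_a = 18/6 = 3; v_peak = 18
d_cruise = 117/2 − 54 = 9/2; t_c = (9/2)/18 = 1/4
T = 2·3 + 1/4 = 25/4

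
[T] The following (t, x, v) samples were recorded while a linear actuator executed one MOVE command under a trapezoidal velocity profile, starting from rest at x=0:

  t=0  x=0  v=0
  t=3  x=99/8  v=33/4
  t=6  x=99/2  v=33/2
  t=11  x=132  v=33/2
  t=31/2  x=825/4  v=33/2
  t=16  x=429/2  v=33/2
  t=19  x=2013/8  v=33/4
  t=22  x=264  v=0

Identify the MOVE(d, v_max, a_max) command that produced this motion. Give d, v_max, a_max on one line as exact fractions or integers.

d=264 v_max=33/2 a_max=11/4

final state: t=22, x=264, v=0 → d = 264
a_max = (33/4−0)/(3−0) = 11/4
max v = 33/2 over t∈[6,16] → v_max = 33/2
check: 33/2·(6+10) = 264 ✓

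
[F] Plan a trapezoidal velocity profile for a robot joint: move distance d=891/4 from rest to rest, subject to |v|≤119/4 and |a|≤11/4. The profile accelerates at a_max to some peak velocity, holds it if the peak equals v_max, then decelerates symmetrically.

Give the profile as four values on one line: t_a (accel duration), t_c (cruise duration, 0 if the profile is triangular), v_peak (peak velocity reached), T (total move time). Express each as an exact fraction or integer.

t_a=9 t_c=0 v_peak=99/4 T=18

(v_max)²/a_max = (119/4)²/(11/4) = 14161/44
891/4 < 14161/44 ⇒ no cruise
v_peak = √(891/4·11/4) = √(9801/16) = 99/4
t_a = (99/4)/(11/4) = 9; t_c = 0
T = 2·9 = 18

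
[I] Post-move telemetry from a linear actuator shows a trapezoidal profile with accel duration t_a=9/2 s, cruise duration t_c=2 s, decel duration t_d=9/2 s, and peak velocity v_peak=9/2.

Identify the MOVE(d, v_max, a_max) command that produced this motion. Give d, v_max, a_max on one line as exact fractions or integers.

a_max = (9/2)/(9/2) = 1
d_a = ½·9/2·9/2 = 81/8; d_c = 9/2·2 = 9
d = 2·81/8 + 9 = 117/4
t_c = 2 > 0 ⇒ limit active, v_max = 9/2

d=117/4 v_max=9/2 a_max=1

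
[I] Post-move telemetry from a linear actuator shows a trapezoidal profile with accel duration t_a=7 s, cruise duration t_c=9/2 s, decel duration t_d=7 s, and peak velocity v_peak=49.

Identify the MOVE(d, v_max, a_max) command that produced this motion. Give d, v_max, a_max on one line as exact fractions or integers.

d=1127/2 v_max=49 a_max=7

a_max = 49/7 = 7
d_a = ½·49·7 = 343/2; d_c = 49·9/2 = 441/2
d = 2·343/2 + 441/2 = 1127/2
t_c = 9/2 > 0 ⇒ limit active, v_max = 49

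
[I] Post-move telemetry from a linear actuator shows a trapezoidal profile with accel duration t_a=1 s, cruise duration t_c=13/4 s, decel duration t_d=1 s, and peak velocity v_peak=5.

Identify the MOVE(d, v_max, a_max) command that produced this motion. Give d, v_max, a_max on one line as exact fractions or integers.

a_max = 5/1 = 5
d_a = ½·5·1 = 5/2; d_c = 5·13/4 = 65/4
d = 2·5/2 + 65/4 = 85/4
t_c = 13/4 > 0 so v_max = 5

d=85/4 v_max=5 a_max=5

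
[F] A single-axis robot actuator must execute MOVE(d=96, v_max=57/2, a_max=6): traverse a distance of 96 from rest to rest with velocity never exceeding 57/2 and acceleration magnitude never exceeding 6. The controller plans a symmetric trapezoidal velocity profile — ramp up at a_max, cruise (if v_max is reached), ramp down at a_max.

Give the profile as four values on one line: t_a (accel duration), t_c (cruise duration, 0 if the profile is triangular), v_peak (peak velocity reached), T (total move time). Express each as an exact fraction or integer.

t_a=4 t_c=0 v_peak=24 T=8

(v_max)²/a_max = (57/2)²/6 = 1083/8
96 < 1083/8 ⇒ no cruise
v_peak = √(96·6) = √576 = 24
t_a = 24/6 = 4; t_c = 0
T = 2·4 = 8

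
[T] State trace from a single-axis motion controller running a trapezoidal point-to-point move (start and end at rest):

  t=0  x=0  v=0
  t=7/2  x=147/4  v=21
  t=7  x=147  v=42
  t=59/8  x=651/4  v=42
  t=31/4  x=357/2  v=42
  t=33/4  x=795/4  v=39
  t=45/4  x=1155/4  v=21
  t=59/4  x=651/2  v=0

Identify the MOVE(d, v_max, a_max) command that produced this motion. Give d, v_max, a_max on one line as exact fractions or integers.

d=651/2 v_max=42 a_max=6

final state: t=59/4, x=651/2, v=0 → d = 651/2
a_max = (21−0)/(7/2−0) = 6
max v = 42 over t∈[7,31/4] → v_max = 42
check: 42·(7+3/4) = 651/2 ✓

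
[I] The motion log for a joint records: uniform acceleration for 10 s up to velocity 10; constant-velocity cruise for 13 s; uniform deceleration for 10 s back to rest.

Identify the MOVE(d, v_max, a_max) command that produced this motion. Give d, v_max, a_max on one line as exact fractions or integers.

d=230 v_max=10 a_max=1

a_max = 10/10 = 1
d_a = ½·10·10 = 50; d_c = 10·13 = 130
d = 2·50 + 130 = 230
t_c = 13 > 0 so v_max = 10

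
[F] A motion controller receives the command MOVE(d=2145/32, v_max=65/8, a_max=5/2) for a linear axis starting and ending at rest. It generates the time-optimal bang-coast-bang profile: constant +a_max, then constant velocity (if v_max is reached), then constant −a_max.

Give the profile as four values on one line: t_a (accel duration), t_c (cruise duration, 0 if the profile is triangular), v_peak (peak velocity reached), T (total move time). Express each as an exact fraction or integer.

t_a=13/4 t_c=5 v_peak=65/8 T=23/2

(v_max)²/a_max = (65/8)²/(5/2) = 845/32
2145/32 ≥ 845/32 ⇒ cruise phase
t_a = (65/8)/(5/2) = 13/4; v_peak = 65/8
d_cruise = 2145/32 − 845/32 = 325/8; t_c = (325/8)/(65/8) = 5
T = 2·13/4 + 5 = 23/2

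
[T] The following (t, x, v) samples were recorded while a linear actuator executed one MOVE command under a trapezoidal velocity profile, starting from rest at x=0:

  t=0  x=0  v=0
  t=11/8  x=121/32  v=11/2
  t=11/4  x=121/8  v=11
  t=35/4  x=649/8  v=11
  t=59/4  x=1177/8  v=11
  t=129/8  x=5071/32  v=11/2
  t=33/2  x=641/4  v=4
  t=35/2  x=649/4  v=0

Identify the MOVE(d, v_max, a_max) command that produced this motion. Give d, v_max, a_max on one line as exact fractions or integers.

final state: t=35/2, x=649/4, v=0 → d = 649/4
a_max = (11/2−0)/(11/8−0) = 4
max v = 11 over t∈[11/4,59/4] → v_max = 11
check: 11·(11/4+12) = 649/4 ✓

d=649/4 v_max=11 a_max=4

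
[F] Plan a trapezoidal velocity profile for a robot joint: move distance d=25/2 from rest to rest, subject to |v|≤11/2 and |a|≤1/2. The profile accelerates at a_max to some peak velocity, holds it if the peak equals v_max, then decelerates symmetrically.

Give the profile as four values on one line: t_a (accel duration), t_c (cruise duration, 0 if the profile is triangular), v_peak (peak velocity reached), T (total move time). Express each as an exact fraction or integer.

vₘ²/aₘ = (11/2)²/(1/2) = 121/2
25/2 < 121/2 so t_c = 0
v_peak = √(25/2·1/2) = √(25/4) = 5/2
t_a = (5/2)/(1/2) = 5; t_c = 0
T = 2·5 = 10

t_a=5 t_c=0 v_peak=5/2 T=10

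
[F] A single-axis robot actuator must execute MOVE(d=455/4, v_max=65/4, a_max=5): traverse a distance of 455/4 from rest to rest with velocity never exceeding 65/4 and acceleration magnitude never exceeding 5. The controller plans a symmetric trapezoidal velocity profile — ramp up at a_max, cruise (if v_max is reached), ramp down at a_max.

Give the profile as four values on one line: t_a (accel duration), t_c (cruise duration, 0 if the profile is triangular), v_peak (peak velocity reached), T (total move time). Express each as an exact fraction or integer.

(v_max)²/a_max = (65/4)²/5 = 845/16
455/4 ≥ 845/16 so v_max reached
t_a = (65/4)/5 = 13/4; v_peak = 65/4
d_cruise = 455/4 − 845/16 = 975/16; t_c = (975/16)/(65/4) = 15/4
T = 2·13/4 + 15/4 = 41/4

t_a=13/4 t_c=15/4 v_peak=65/4 T=41/4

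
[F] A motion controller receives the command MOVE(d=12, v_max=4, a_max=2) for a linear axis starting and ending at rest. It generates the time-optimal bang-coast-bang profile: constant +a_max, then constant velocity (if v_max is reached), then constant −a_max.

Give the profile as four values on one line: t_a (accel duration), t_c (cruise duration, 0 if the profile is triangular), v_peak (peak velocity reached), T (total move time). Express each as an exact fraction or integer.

t_a=2 t_c=1 v_peak=4 T=5

vₘ²/aₘ = 4²/2 = 8
12 ≥ 8 so v_max reached
t_a = 4/2 = 2; v_peak = 4
d_cruise = 12 − 8 = 4; t_c = 4/4 = 1
T = 2·2 + 1 = 5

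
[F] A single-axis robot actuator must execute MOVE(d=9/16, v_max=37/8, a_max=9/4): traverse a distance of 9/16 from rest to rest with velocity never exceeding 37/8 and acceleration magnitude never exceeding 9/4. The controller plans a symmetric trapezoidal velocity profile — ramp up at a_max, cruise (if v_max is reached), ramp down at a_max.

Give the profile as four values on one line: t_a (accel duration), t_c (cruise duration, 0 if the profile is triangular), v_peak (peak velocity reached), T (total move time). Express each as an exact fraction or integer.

t_a=1/2 t_c=0 v_peak=9/8 T=1

vₘ²/aₘ = (37/8)²/(9/4) = 1369/144
9/16 < 1369/144 so t_c = 0
v_peak = √(9/16·9/4) = √(81/64) = 9/8
t_a = (9/8)/(9/4) = 1/2; t_c = 0
T = 2·1/2 = 1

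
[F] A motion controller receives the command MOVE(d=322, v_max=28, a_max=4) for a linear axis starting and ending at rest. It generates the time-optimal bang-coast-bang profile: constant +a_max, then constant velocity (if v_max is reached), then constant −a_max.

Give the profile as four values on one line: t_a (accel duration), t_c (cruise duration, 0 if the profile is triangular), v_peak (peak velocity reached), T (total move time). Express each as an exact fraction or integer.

(v_max)²/a_max = 28²/4 = 196
322 ≥ 196 → trapezoidal
t_a = 28/4 = 7; v_peak = 28
d_cruise = 322 − 196 = 126; t_c = 126/28 = 9/2
T = 2·7 + 9/2 = 37/2

t_a=7 t_c=9/2 v_peak=28 T=37/2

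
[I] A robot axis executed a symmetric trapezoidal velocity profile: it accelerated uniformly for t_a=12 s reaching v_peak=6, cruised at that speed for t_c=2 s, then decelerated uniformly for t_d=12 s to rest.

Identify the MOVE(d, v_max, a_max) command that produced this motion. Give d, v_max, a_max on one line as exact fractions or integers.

d=84 v_max=6 a_max=1/2

a_max = 6/12 = 1/2
d_a = ½·6·12 = 36; d_c = 6·2 = 12
d = 2·36 + 12 = 84
t_c = 2 > 0 → v_max = v_peak = 6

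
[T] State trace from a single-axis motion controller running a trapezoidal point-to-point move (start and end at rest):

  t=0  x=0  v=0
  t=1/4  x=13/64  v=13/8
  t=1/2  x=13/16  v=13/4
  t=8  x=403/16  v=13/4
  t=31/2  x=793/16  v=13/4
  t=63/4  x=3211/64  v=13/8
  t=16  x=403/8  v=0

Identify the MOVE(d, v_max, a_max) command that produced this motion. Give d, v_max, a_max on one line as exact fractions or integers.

d=403/8 v_max=13/4 a_max=13/2

final state: t=16, x=403/8, v=0 → d = 403/8
a_max = (13/8−0)/(1/4−0) = 13/2
max v = 13/4 over t∈[1/2,31/2] → v_max = 13/4
check: 13/4·(1/2+15) = 403/8 ✓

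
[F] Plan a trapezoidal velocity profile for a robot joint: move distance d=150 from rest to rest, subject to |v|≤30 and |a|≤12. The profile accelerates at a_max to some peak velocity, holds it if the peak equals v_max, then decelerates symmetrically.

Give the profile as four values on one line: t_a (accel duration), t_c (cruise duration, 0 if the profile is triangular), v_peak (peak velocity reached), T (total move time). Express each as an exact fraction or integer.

(v_max)²/a_max = 30²/12 = 75
150 ≥ 75 ⇒ cruise phase
t_a = 30/12 = 5/2; v_peak = 30
d_cruise = 150 − 75 = 75; t_c = 75/30 = 5/2
T = 2·5/2 + 5/2 = 15/2

t_a=5/2 t_c=5/2 v_peak=30 T=15/2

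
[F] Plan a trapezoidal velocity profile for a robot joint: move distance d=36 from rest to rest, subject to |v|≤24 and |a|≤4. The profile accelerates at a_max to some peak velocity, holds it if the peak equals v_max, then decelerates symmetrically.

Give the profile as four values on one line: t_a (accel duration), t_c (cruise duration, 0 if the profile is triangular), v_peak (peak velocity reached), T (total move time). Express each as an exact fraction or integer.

(v_max)²/a_max = 24²/4 = 144
36 < 144 so t_c = 0
v_peak = √(36·4) = √144 = 12
t_a = 12/4 = 3; t_c = 0
T = 2·3 = 6

t_a=3 t_c=0 v_peak=12 T=6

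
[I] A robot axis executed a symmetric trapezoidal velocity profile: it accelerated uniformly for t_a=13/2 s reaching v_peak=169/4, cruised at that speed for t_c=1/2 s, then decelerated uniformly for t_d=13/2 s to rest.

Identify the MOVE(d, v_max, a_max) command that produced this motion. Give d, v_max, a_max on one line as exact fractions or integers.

a_max = (169/4)/(13/2) = 13/2
d_a = ½·169/4·13/2 = 2197/16; d_c = 169/4·1/2 = 169/8
d = 2·2197/16 + 169/8 = 1183/4
t_c = 1/2 > 0 ⇒ limit active, v_max = 169/4

d=1183/4 v_max=169/4 a_max=13/2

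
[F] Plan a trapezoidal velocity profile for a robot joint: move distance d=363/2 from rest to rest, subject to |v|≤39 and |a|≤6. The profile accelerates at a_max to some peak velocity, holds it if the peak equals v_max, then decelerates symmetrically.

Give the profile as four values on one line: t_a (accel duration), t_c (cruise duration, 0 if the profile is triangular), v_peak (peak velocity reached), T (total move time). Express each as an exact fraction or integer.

vₘ²/aₘ = 39²/6 = 507/2
363/2 < 507/2 ⇒ no cruise
v_peak = √(363/2·6) = √1089 = 33
t_a = 33/6 = 11/2; t_c = 0
T = 2·11/2 = 11

t_a=11/2 t_c=0 v_peak=33 T=11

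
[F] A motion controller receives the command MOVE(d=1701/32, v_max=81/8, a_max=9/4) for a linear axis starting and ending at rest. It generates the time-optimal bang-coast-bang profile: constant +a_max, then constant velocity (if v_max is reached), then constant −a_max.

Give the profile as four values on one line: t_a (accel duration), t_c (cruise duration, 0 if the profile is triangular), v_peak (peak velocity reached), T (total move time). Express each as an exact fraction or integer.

t_a=9/2 t_c=3/4 v_peak=81/8 T=39/4

v_max²/a_max = (81/8)²/(9/4) = 729/16
1701/32 ≥ 729/16 ⇒ cruise phase
t_a = (81/8)/(9/4) = 9/2; v_peak = 81/8
d_cruise = 1701/32 − 729/16 = 243/32; t_c = (243/32)/(81/8) = 3/4
T = 2·9/2 + 3/4 = 39/4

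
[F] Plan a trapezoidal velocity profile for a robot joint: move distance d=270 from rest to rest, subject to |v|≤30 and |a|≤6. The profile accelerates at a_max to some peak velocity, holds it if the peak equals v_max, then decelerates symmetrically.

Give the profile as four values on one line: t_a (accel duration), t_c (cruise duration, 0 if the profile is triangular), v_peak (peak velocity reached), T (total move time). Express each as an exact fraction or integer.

t_a=5 t_c=4 v_peak=30 T=14

v_max²/a_max = 30²/6 = 150
270 ≥ 150 so v_max reached
t_a = 30/6 = 5; v_peak = 30
d_cruise = 270 − 150 = 120; t_c = 120/30 = 4
T = 2·5 + 4 = 14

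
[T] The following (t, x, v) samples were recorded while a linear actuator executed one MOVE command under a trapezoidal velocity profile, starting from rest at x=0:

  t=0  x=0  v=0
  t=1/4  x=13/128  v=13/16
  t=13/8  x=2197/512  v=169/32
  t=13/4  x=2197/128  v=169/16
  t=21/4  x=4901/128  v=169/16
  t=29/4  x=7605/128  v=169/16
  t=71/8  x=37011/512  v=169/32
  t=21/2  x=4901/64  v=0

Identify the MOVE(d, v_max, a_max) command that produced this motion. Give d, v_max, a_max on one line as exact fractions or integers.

d=4901/64 v_max=169/16 a_max=13/4

final state: t=21/2, x=4901/64, v=0 → d = 4901/64
a_max = (13/16−0)/(1/4−0) = 13/4
max v = 169/16 over t∈[13/4,29/4] → v_max = 169/16
check: 169/16·(13/4+4) = 4901/64 ✓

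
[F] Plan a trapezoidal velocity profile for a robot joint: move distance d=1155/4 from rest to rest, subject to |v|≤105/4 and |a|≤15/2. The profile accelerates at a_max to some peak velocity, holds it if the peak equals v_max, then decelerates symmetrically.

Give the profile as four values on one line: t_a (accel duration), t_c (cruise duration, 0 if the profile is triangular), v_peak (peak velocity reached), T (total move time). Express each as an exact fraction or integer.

t_a=7/2 t_c=15/2 v_peak=105/4 T=29/2

vₘ²/aₘ = (105/4)²/(15/2) = 735/8
1155/4 ≥ 735/8 → trapezoidal
t_a = (105/4)/(15/2) = 7/2; v_peak = 105/4
d_cruise = 1155/4 − 735/8 = 1575/8; t_c = (1575/8)/(105/4) = 15/2
T = 2·7/2 + 15/2 = 29/2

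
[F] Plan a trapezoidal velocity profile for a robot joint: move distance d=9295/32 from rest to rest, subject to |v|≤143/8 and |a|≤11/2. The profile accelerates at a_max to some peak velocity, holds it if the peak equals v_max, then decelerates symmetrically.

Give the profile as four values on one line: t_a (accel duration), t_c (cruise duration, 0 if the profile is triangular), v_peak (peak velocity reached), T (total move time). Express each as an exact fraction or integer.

t_a=13/4 t_c=13 v_peak=143/8 T=39/2

(v_max)²/a_max = (143/8)²/(11/2) = 1859/32
9295/32 ≥ 1859/32 so v_max reached
t_a = (143/8)/(11/2) = 13/4; v_peak = 143/8
d_cruise = 9295/32 − 1859/32 = 1859/8; t_c = (1859/8)/(143/8) = 13
T = 2·13/4 + 13 = 39/2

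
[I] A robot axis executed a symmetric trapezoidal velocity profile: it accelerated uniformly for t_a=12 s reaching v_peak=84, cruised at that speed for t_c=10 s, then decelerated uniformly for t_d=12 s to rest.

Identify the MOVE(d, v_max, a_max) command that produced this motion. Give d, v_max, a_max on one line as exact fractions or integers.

a_max = 84/12 = 7
d_a = ½·84·12 = 504; d_c = 84·10 = 840
d = 2·504 + 840 = 1848
t_c = 10 > 0 so v_max = 84

d=1848 v_max=84 a_max=7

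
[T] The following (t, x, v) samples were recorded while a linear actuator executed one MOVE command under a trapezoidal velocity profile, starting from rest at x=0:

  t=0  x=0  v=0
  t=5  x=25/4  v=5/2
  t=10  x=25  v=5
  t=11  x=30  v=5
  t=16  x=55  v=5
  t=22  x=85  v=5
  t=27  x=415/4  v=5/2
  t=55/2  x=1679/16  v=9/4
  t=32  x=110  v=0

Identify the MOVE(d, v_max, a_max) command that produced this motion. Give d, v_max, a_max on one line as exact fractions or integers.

d=110 v_max=5 a_max=1/2

final state: t=32, x=110, v=0 → d = 110
a_max = (5/2−0)/(5−0) = 1/2
max v = 5 over t∈[10,22] → v_max = 5
check: 5·(10+12) = 110 ✓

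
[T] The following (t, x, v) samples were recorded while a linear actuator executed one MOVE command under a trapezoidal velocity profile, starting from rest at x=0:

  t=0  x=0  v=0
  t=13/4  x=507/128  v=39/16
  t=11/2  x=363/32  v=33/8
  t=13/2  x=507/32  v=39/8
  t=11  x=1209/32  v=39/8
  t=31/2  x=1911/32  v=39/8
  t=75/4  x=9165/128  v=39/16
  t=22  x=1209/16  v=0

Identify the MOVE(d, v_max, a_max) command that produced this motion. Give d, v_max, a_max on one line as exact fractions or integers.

d=1209/16 v_max=39/8 a_max=3/4

final state: t=22, x=1209/16, v=0 → d = 1209/16
a_max = (39/16−0)/(13/4−0) = 3/4
max v = 39/8 over t∈[13/2,31/2] → v_max = 39/8
check: 39/8·(13/2+9) = 1209/16 ✓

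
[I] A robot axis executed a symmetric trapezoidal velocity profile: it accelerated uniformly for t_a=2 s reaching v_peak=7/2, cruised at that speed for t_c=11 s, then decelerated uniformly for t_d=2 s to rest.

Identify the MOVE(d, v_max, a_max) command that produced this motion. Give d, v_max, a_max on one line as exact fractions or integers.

a_max = (7/2)/2 = 7/4
d_a = ½·7/2·2 = 7/2; d_c = 7/2·11 = 77/2
d = 2·7/2 + 77/2 = 91/2
t_c = 11 > 0 so v_max = 7/2

d=91/2 v_max=7/2 a_max=7/4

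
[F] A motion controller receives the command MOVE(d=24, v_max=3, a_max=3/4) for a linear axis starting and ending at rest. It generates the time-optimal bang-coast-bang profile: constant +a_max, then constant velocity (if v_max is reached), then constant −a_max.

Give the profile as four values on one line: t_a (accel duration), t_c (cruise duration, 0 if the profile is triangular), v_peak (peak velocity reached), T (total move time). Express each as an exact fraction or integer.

(v_max)²/a_max = 3²/(3/4) = 12
24 ≥ 12 ⇒ cruise phase
t_a = 3/(3/4) = 4; v_peak = 3
d_cruise = 24 − 12 = 12; t_c = 12/3 = 4
T = 2·4 + 4 = 12

t_a=4 t_c=4 v_peak=3 T=12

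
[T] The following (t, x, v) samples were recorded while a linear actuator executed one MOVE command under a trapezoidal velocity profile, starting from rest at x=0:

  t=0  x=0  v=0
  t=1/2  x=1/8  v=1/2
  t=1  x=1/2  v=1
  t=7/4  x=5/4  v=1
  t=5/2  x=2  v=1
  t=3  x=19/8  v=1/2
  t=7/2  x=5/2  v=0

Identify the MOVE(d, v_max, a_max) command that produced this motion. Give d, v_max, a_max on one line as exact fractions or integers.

d=5/2 v_max=1 a_max=1

final state: t=7/2, x=5/2, v=0 → d = 5/2
a_max = (1/2−0)/(1/2−0) = 1
max v = 1 over t∈[1,5/2] → v_max = 1
check: 1·(1+3/2) = 5/2 ✓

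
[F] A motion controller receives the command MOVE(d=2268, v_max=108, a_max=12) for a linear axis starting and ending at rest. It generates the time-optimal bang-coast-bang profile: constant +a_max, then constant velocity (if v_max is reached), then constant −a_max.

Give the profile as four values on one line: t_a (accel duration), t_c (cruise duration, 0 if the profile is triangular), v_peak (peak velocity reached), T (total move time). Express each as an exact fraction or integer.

v_max²/a_max = 108²/12 = 972
2268 ≥ 972 so v_max reached
t_a = 108/12 = 9; v_peak = 108
d_cruise = 2268 − 972 = 1296; t_c = 1296/108 = 12
T = 2·9 + 12 = 30

t_a=9 t_c=12 v_peak=108 T=30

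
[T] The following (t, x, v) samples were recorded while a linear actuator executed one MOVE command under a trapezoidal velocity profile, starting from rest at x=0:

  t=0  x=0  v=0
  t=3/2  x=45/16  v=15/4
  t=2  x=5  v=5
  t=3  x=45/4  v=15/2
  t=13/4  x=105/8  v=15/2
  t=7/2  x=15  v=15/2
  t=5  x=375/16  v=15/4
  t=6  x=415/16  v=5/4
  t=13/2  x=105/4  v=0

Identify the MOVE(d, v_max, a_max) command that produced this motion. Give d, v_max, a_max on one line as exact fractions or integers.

d=105/4 v_max=15/2 a_max=5/2

final state: t=13/2, x=105/4, v=0 → d = 105/4
a_max = (15/4−0)/(3/2−0) = 5/2
max v = 15/2 over t∈[3,7/2] → v_max = 15/2
check: 15/2·(3+1/2) = 105/4 ✓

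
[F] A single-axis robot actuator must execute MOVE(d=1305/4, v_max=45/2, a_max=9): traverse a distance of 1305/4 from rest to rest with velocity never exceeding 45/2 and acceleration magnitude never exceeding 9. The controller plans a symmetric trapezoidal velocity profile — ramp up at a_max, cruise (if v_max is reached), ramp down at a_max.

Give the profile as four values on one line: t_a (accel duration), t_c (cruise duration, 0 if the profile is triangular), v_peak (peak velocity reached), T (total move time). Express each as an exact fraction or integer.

t_a=5/2 t_c=12 v_peak=45/2 T=17

(v_max)²/a_max = (45/2)²/9 = 225/4
1305/4 ≥ 225/4 → trapezoidal
t_a = (45/2)/9 = 5/2; v_peak = 45/2
d_cruise = 1305/4 − 225/4 = 270; t_c = 270/(45/2) = 12
T = 2·5/2 + 12 = 17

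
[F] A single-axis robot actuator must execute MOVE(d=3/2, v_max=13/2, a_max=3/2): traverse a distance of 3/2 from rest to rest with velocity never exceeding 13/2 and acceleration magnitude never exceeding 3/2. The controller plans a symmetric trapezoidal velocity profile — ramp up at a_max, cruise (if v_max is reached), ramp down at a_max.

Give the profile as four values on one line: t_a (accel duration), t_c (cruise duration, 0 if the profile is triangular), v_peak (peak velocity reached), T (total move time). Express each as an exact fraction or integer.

t_a=1 t_c=0 v_peak=3/2 T=2

v_max²/a_max = (13/2)²/(3/2) = 169/6
3/2 < 169/6 ⇒ no cruise
v_peak = √(3/2·3/2) = √(9/4) = 3/2
t_a = (3/2)/(3/2) = 1; t_c = 0
T = 2·1 = 2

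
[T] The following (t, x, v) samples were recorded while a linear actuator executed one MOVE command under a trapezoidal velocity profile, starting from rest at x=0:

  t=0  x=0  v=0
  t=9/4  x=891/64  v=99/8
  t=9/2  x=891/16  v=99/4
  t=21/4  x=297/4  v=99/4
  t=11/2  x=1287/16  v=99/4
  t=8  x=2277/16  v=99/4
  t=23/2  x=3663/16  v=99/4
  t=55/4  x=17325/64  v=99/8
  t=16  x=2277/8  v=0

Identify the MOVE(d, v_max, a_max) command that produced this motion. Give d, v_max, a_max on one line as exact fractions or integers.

d=2277/8 v_max=99/4 a_max=11/2

final state: t=16, x=2277/8, v=0 → d = 2277/8
a_max = (99/8−0)/(9/4−0) = 11/2
max v = 99/4 over t∈[9/2,23/2] → v_max = 99/4
check: 99/4·(9/2+7) = 2277/8 ✓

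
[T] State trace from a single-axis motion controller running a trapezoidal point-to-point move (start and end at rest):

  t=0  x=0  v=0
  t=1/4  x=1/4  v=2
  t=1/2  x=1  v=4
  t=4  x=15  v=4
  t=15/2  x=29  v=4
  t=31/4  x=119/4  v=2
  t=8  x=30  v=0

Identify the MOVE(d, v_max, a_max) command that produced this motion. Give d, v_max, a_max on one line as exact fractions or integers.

final state: t=8, x=30, v=0 → d = 30
a_max = (2−0)/(1/4−0) = 8
max v = 4 over t∈[1/2,15/2] → v_max = 4
check: 4·(1/2+7) = 30 ✓

d=30 v_max=4 a_max=8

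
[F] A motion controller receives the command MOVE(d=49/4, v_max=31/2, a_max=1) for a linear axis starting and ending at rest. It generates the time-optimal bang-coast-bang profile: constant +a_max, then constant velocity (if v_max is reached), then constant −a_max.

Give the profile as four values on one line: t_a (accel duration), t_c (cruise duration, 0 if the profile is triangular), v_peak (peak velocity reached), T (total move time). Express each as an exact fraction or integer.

vₘ²/aₘ = (31/2)²/1 = 961/4
49/4 < 961/4 ⇒ no cruise
v_peak = √(49/4·1) = √(49/4) = 7/2
t_a = (7/2)/1 = 7/2; t_c = 0
T = 2·7/2 = 7

t_a=7/2 t_c=0 v_peak=7/2 T=7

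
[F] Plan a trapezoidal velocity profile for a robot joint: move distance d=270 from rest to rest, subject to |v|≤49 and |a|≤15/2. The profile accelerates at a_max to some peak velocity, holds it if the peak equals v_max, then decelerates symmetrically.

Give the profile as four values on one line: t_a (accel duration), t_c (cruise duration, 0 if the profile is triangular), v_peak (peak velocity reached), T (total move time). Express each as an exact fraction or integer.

t_a=6 t_c=0 v_peak=45 T=12

v_max²/a_max = 49²/(15/2) = 4802/15
270 < 4802/15 → triangular
v_peak = √(270·15/2) = √2025 = 45
t_a = 45/(15/2) = 6; t_c = 0
T = 2·6 = 12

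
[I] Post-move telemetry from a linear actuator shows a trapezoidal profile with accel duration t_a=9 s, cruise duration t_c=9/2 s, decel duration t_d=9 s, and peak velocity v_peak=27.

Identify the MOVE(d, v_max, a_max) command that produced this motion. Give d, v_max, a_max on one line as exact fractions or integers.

d=729/2 v_max=27 a_max=3

a_max = 27/9 = 3
d_a = ½·27·9 = 243/2; d_c = 27·9/2 = 243/2
d = 2·243/2 + 243/2 = 729/2
t_c = 9/2 > 0 → v_max = v_peak = 27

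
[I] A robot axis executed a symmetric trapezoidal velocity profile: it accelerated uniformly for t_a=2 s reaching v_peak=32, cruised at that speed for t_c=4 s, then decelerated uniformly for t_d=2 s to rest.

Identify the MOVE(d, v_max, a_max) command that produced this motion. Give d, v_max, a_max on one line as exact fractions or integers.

a_max = 32/2 = 16
d_a = ½·32·2 = 32; d_c = 32·4 = 128
d = 2·32 + 128 = 192
t_c = 4 > 0 ⇒ limit active, v_max = 32

d=192 v_max=32 a_max=16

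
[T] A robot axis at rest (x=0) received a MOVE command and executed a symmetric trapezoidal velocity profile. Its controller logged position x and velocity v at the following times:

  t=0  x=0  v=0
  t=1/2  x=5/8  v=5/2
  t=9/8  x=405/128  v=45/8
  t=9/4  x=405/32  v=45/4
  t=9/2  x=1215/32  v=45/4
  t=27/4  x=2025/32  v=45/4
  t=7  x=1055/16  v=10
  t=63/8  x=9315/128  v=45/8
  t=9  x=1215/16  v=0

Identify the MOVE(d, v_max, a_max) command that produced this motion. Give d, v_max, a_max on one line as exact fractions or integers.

final state: t=9, x=1215/16, v=0 → d = 1215/16
a_max = (5/2−0)/(1/2−0) = 5
max v = 45/4 over t∈[9/4,27/4] → v_max = 45/4
check: 45/4·(9/4+9/2) = 1215/16 ✓

d=1215/16 v_max=45/4 a_max=5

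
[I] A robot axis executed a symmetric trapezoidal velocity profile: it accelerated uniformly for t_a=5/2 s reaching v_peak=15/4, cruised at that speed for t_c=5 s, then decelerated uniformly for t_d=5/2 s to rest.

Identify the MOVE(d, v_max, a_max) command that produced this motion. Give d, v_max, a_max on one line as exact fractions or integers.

a_max = (15/4)/(5/2) = 3/2
d_a = ½·15/4·5/2 = 75/16; d_c = 15/4·5 = 75/4
d = 2·75/16 + 75/4 = 225/8
t_c = 5 > 0 ⇒ limit active, v_max = 15/4

d=225/8 v_max=15/4 a_max=3/2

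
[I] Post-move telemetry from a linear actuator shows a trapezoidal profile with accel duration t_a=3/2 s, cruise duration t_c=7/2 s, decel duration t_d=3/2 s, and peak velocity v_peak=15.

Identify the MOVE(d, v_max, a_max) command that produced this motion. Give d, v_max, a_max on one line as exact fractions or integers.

a_max = 15/(3/2) = 10
d_a = ½·15·3/2 = 45/4; d_c = 15·7/2 = 105/2
d = 2·45/4 + 105/2 = 75
t_c = 7/2 > 0 ⇒ limit active, v_max = 15

d=75 v_max=15 a_max=10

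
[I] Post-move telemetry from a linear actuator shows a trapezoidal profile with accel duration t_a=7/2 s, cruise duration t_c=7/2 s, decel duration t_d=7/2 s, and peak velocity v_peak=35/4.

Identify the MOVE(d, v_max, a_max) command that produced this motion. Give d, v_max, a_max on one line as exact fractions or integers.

d=245/4 v_max=35/4 a_max=5/2

a_max = (35/4)/(7/2) = 5/2
d_a = ½·35/4·7/2 = 245/16; d_c = 35/4·7/2 = 245/8
d = 2·245/16 + 245/8 = 245/4
t_c = 7/2 > 0 so v_max = 35/4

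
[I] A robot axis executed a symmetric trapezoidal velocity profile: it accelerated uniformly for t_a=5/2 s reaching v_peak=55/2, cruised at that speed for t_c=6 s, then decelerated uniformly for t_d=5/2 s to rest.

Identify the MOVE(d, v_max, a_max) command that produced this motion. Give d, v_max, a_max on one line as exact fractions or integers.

d=935/4 v_max=55/2 a_max=11

a_max = (55/2)/(5/2) = 11
d_a = ½·55/2·5/2 = 275/8; d_c = 55/2·6 = 165
d = 2·275/8 + 165 = 935/4
t_c = 6 > 0 ⇒ limit active, v_max = 55/2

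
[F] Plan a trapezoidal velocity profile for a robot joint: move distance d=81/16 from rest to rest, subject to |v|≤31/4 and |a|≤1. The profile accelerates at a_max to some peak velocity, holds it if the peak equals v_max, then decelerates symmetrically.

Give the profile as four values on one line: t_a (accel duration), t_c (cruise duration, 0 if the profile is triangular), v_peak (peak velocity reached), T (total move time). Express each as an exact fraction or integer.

t_a=9/4 t_c=0 v_peak=9/4 T=9/2

(v_max)²/a_max = (31/4)²/1 = 961/16
81/16 < 961/16 → triangular
v_peak = √(81/16·1) = √(81/16) = 9/4
t_a = (9/4)/1 = 9/4; t_c = 0
T = 2·9/4 = 9/2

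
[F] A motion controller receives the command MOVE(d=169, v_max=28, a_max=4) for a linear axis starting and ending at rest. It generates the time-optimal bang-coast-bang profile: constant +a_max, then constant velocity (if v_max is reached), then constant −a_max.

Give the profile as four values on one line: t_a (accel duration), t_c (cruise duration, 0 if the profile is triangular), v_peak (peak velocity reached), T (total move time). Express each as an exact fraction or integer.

t_a=13/2 t_c=0 v_peak=26 T=13

(v_max)²/a_max = 28²/4 = 196
169 < 196 ⇒ no cruise
v_peak = √(169·4) = √676 = 26
t_a = 26/4 = 13/2; t_c = 0
T = 2·13/2 = 13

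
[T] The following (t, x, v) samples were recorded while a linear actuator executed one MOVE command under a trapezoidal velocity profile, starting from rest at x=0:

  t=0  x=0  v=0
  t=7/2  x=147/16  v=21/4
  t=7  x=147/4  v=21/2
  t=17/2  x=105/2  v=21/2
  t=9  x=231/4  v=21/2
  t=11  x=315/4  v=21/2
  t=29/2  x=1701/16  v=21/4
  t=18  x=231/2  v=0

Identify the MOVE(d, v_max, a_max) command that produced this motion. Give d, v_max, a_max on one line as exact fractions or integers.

final state: t=18, x=231/2, v=0 → d = 231/2
a_max = (21/4−0)/(7/2−0) = 3/2
max v = 21/2 over t∈[7,11] → v_max = 21/2
check: 21/2·(7+4) = 231/2 ✓

d=231/2 v_max=21/2 a_max=3/2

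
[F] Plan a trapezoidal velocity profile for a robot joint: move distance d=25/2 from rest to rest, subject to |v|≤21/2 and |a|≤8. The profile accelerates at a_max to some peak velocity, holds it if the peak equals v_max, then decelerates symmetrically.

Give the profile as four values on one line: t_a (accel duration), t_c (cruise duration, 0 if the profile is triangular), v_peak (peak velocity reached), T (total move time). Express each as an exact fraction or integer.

t_a=5/4 t_c=0 v_peak=10 T=5/2

(v_max)²/a_max = (21/2)²/8 = 441/32
25/2 < 441/32 ⇒ no cruise
v_peak = √(25/2·8) = √100 = 10
t_a = 10/8 = 5/4; t_c = 0
T = 2·5/4 = 5/2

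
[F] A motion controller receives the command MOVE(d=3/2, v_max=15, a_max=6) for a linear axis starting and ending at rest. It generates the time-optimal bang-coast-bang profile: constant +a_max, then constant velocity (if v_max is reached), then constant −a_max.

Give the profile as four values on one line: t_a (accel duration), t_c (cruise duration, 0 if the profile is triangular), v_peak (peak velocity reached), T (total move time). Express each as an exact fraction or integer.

t_a=1/2 t_c=0 v_peak=3 T=1

v_max²/a_max = 15²/6 = 75/2
3/2 < 75/2 ⇒ no cruise
v_peak = √(3/2·6) = √9 = 3
t_a = 3/6 = 1/2; t_c = 0
T = 2·1/2 = 1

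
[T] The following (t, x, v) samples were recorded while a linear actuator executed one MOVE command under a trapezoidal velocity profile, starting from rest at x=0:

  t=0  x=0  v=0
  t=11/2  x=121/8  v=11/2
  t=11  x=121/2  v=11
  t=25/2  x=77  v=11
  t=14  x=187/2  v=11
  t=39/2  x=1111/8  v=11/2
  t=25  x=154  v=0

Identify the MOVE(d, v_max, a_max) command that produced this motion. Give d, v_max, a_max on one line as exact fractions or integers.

d=154 v_max=11 a_max=1

final state: t=25, x=154, v=0 → d = 154
a_max = (11/2−0)/(11/2−0) = 1
max v = 11 over t∈[11,14] → v_max = 11
check: 11·(11+3) = 154 ✓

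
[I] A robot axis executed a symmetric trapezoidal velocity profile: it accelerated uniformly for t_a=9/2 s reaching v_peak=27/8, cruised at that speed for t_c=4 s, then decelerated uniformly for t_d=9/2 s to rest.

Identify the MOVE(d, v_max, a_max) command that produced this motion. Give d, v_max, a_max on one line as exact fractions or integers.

d=459/16 v_max=27/8 a_max=3/4

a_max = (27/8)/(9/2) = 3/4
d_a = ½·27/8·9/2 = 243/32; d_c = 27/8·4 = 27/2
d = 2·243/32 + 27/2 = 459/16
t_c = 4 > 0 ⇒ limit active, v_max = 27/8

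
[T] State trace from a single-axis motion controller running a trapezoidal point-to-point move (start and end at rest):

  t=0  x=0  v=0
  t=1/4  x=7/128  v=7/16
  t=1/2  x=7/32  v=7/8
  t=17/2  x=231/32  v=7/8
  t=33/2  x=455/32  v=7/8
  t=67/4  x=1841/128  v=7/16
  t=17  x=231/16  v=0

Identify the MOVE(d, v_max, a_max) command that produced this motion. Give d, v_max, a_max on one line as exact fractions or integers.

d=231/16 v_max=7/8 a_max=7/4

final state: t=17, x=231/16, v=0 → d = 231/16
a_max = (7/16−0)/(1/4−0) = 7/4
max v = 7/8 over t∈[1/2,33/2] → v_max = 7/8
check: 7/8·(1/2+16) = 231/16 ✓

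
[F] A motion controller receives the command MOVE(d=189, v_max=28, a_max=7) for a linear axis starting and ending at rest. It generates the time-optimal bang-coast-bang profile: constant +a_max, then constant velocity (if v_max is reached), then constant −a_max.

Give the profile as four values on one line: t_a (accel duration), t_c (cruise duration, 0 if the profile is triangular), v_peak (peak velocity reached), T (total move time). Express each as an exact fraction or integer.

t_a=4 t_c=11/4 v_peak=28 T=43/4

vₘ²/aₘ = 28²/7 = 112
189 ≥ 112 ⇒ cruise phase
t_a = 28/7 = 4; v_peak = 28
d_cruise = 189 − 112 = 77; t_c = 77/28 = 11/4
T = 2·4 + 11/4 = 43/4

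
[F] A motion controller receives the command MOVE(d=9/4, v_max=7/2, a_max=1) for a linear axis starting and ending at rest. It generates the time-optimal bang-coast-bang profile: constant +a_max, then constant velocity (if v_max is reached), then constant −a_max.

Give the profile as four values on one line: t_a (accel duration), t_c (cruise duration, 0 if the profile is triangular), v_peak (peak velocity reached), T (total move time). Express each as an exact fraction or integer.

t_a=3/2 t_c=0 v_peak=3/2 T=3

(v_max)²/a_max = (7/2)²/1 = 49/4
9/4 < 49/4 so t_c = 0
v_peak = √(9/4·1) = √(9/4) = 3/2
t_a = (3/2)/1 = 3/2; t_c = 0
T = 2·3/2 = 3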